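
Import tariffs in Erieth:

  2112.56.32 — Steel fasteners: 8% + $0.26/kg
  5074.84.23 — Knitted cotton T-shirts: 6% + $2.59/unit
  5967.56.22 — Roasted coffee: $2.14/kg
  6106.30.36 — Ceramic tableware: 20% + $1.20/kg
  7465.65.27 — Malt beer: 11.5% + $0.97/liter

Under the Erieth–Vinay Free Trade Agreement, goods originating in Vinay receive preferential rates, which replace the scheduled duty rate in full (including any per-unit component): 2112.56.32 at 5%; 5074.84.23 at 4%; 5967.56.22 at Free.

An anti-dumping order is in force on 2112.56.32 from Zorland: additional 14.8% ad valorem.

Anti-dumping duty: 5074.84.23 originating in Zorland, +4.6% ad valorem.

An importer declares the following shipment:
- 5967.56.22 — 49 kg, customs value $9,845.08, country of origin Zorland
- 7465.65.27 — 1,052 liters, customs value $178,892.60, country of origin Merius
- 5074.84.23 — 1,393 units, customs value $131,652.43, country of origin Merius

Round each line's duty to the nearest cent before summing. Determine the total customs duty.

$33,204.97

Line 1 (5967.56.22, Zorland, 49 kg, $9,845.08):
Base rate for 5967.56.22 is $2.14/kg.
5967.56.22 has an FTA preferential rate, but origin Zorland is not Vinay; base rate stands.
Duty = 49 × $2.14 = $104.86.
Line 2 (7465.65.27, Merius, 1,052 liters, $178,892.60):
Base rate for 7465.65.27 is 11.5% + $0.97/liter.
Duty = $178,892.60 × 11.5% + 1,052 × $0.97 = $21,593.09.
Line 3 (5074.84.23, Merius, 1,393 units, $131,652.43):
Base rate for 5074.84.23 is 6% + $2.59/unit.
5074.84.23 has an FTA preferential rate, but origin Merius is not Vinay; base rate stands.
The additional-duty order on 5074.84.23 targets Zorland, not Merius; it does not apply.
Duty = $131,652.43 × 6% + 1,393 × $2.59 = $11,507.02.
Total = $104.86 + $21,593.09 + $11,507.02 = $33,204.97.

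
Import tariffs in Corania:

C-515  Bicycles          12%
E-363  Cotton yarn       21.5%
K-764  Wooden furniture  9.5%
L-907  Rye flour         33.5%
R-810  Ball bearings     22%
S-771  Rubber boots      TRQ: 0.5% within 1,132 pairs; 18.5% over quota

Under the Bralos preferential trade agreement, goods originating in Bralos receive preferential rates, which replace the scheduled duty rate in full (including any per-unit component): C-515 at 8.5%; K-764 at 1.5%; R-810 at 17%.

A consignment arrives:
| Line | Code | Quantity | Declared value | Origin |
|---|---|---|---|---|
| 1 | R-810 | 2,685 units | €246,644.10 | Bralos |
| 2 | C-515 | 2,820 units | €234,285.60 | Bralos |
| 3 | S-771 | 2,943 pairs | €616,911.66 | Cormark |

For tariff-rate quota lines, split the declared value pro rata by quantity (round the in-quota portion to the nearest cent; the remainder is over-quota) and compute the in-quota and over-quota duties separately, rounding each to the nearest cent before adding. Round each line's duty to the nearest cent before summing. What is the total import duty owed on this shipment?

Line 1 (R-810, Bralos, 2,685 units, €246,644.10):
Base rate for R-810 is 22%.
Origin Bralos qualifies under the Corania–Bralos agreement and R-810 is covered: preferential rate 17% applies instead.
Duty = €246,644.10 × 17% = €41,929.50.
Line 2 (C-515, Bralos, 2,820 units, €234,285.60):
Base rate for C-515 is 12%.
Origin Bralos qualifies under the Corania–Bralos agreement and C-515 is covered: preferential rate 8.5% applies instead.
Duty = €234,285.60 × 8.5% = €19,914.28.
Line 3 (S-771, Cormark, 2,943 pairs, €616,911.66):
Code S-771 is under a tariff-rate quota (threshold 1,132 pairs). In-quota: 1,132 pairs at 0.5%; over-quota: 1,811 pairs at 18.5%.
Pro-rata value split: in-quota = €616,911.66 × 1,132/2,943 = €237,289.84; over-quota = €616,911.66 − €237,289.84 = €379,621.82.
In-quota duty = €237,289.84 × 0.5% = €1,186.45. Over-quota duty = €379,621.82 × 18.5% = €70,230.04.
Line duty = €1,186.45 + €70,230.04 = €71,416.49.
Total = €41,929.50 + €19,914.28 + €71,416.49 = €133,260.27.

€133,260.27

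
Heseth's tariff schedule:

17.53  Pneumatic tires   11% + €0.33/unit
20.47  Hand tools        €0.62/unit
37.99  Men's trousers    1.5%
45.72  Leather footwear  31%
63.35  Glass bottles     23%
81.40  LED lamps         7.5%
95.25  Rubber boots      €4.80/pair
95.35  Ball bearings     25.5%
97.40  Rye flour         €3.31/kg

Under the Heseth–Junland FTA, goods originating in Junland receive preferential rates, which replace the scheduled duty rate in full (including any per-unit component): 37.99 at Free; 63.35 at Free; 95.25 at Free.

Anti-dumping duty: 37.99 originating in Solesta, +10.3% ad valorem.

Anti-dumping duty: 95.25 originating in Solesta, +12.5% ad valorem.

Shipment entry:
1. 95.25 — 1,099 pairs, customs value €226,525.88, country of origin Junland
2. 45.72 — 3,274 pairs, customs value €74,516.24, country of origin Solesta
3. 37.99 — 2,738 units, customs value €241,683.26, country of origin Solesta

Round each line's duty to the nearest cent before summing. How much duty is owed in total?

Line 1 (95.25, Junland, 1,099 pairs, €226,525.88):
Base rate for 95.25 is €4.80/pair.
Origin Junland qualifies under the Heseth–Junland agreement and 95.25 is covered: preferential rate Free applies instead.
The additional-duty order on 95.25 targets Solesta, not Junland; it does not apply.
Duty = €226,525.88 × 0% = €0.00.
Line 2 (45.72, Solesta, 3,274 pairs, €74,516.24):
Base rate for 45.72 is 31%.
Duty = €74,516.24 × 31% = €23,100.03.
Line 3 (37.99, Solesta, 2,738 units, €241,683.26):
Base rate for 37.99 is 1.5%.
37.99 has an FTA preferential rate, but origin Solesta is not Junland; base rate stands.
Additional duty on 37.99 from Solesta: +10.3%. Applied ad valorem rate: 1.5% + 10.3% = 11.8%.
Duty = €241,683.26 × 11.8% = €28,518.62.
Total = €0.00 + €23,100.03 + €28,518.62 = €51,618.65.

€51,618.65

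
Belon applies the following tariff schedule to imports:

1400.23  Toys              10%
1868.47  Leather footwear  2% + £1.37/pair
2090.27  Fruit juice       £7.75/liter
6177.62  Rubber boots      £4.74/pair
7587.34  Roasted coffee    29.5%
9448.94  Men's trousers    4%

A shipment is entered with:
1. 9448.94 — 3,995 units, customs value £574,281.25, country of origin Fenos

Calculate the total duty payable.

Line 1 (9448.94, Fenos, 3,995 units, £574,281.25):
Base rate for 9448.94 is 4%.
Duty = £574,281.25 × 4% = £22,971.25.

£22,971.25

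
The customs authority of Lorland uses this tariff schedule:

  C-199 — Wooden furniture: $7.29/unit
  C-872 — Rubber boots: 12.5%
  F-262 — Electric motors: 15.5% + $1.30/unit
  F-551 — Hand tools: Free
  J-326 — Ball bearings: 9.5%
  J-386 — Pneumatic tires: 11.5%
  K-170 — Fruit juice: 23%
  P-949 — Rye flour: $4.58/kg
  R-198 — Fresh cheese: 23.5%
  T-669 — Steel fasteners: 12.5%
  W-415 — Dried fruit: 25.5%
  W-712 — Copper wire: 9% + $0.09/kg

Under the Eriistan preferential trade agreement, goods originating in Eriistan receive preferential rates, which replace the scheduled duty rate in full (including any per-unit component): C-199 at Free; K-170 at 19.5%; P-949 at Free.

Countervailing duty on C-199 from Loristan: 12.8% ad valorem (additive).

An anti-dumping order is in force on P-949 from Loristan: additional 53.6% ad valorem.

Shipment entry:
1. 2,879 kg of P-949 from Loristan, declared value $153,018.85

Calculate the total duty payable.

Line 1 (P-949, Loristan, 2,879 kg, $153,018.85):
Base rate for P-949 is $4.58/kg.
P-949 has an FTA preferential rate, but origin Loristan is not Eriistan; base rate stands.
Additional duty on P-949 from Loristan: +53.6% ad valorem. Applied ad valorem rate = 53.6%.
Duty = $153,018.85 × 53.6% + 2,879 × $4.58 = $95,203.92.

$95,203.92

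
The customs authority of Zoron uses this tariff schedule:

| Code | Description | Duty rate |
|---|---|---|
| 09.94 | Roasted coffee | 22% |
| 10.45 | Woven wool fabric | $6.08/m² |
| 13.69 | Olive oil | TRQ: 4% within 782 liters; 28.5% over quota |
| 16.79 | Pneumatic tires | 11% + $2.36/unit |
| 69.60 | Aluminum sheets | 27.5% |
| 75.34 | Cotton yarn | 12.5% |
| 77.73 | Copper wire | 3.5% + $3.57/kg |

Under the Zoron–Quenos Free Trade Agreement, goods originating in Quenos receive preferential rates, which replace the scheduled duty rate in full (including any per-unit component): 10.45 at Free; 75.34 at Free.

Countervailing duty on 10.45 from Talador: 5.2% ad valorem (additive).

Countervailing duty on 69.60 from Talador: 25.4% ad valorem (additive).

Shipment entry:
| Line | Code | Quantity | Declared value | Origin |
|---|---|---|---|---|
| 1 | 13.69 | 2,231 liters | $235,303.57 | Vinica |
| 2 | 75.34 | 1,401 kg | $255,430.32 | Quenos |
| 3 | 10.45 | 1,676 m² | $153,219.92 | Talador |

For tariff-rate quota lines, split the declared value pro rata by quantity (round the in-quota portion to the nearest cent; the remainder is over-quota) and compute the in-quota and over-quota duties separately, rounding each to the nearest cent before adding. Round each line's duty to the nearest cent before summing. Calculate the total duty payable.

$65,012.04

Line 1 (13.69, Vinica, 2,231 liters, $235,303.57):
Code 13.69 is under a tariff-rate quota (threshold 782 liters). In-quota: 782 liters at 4%; over-quota: 1,449 liters at 28.5%.
Pro-rata value split: in-quota = $235,303.57 × 782/2,231 = $82,477.54; over-quota = $235,303.57 − $82,477.54 = $152,826.03.
In-quota duty = $82,477.54 × 4% = $3,299.10. Over-quota duty = $152,826.03 × 28.5% = $43,555.42.
Line duty = $3,299.10 + $43,555.42 = $46,854.52.
Line 2 (75.34, Quenos, 1,401 kg, $255,430.32):
Base rate for 75.34 is 12.5%.
Origin Quenos qualifies under the Zoron–Quenos agreement and 75.34 is covered: preferential rate Free applies instead.
Duty = $255,430.32 × 0% = $0.00.
Line 3 (10.45, Talador, 1,676 m², $153,219.92):
Base rate for 10.45 is $6.08/m².
10.45 has an FTA preferential rate, but origin Talador is not Quenos; base rate stands.
Additional duty on 10.45 from Talador: +5.2% ad valorem. Applied ad valorem rate = 5.2%.
Duty = $153,219.92 × 5.2% + 1,676 × $6.08 = $18,157.52.
Total = $46,854.52 + $0.00 + $18,157.52 = $65,012.04.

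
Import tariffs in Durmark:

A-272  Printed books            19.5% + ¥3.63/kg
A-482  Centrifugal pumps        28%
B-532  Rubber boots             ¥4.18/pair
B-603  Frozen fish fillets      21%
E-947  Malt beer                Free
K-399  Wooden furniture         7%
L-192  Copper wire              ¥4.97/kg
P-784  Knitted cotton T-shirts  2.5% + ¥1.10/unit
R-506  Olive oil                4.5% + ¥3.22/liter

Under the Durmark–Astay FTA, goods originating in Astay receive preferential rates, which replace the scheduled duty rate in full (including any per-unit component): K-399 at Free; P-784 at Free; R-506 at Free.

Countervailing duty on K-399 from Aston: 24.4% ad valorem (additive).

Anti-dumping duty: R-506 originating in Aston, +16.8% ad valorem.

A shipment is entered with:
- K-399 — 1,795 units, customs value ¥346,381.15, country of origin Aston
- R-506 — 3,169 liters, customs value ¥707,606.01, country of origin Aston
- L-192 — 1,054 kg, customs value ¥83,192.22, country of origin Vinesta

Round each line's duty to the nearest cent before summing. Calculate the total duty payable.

¥274,926.32

Line 1 (K-399, Aston, 1,795 units, ¥346,381.15):
Base rate for K-399 is 7%.
K-399 has an FTA preferential rate, but origin Aston is not Astay; base rate stands.
Additional duty on K-399 from Aston: +24.4%. Applied ad valorem rate: 7% + 24.4% = 31.4%.
Duty = ¥346,381.15 × 31.4% = ¥108,763.68.
Line 2 (R-506, Aston, 3,169 liters, ¥707,606.01):
Base rate for R-506 is 4.5% + ¥3.22/liter.
R-506 has an FTA preferential rate, but origin Aston is not Astay; base rate stands.
Additional duty on R-506 from Aston: +16.8%. Applied ad valorem rate: 4.5% + 16.8% = 21.3%.
Duty = ¥707,606.01 × 21.3% + 3,169 × ¥3.22 = ¥160,924.26.
Line 3 (L-192, Vinesta, 1,054 kg, ¥83,192.22):
Base rate for L-192 is ¥4.97/kg.
Duty = 1,054 × ¥4.97 = ¥5,238.38.
Total = ¥108,763.68 + ¥160,924.26 + ¥5,238.38 = ¥274,926.32.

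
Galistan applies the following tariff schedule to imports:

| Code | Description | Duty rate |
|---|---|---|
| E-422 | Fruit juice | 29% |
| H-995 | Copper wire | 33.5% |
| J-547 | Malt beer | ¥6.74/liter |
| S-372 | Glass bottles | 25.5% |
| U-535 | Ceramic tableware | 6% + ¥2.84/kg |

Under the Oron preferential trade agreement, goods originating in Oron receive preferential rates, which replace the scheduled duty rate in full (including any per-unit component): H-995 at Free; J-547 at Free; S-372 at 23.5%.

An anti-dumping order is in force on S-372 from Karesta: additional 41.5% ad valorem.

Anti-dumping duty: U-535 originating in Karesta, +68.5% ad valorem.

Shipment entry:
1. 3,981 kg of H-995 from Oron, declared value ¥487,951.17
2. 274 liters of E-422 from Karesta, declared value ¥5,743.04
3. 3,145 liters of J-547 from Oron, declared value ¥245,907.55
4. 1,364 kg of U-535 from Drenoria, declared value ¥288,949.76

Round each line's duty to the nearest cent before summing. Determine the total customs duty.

¥22,876.23

Line 1 (H-995, Oron, 3,981 kg, ¥487,951.17):
Base rate for H-995 is 33.5%.
Origin Oron qualifies under the Galistan–Oron agreement and H-995 is covered: preferential rate Free applies instead.
Duty = ¥487,951.17 × 0% = ¥0.00.
Line 2 (E-422, Karesta, 274 liters, ¥5,743.04):
Base rate for E-422 is 29%.
Duty = ¥5,743.04 × 29% = ¥1,665.48.
Line 3 (J-547, Oron, 3,145 liters, ¥245,907.55):
Base rate for J-547 is ¥6.74/liter.
Origin Oron qualifies under the Galistan–Oron agreement and J-547 is covered: preferential rate Free applies instead.
Duty = ¥245,907.55 × 0% = ¥0.00.
Line 4 (U-535, Drenoria, 1,364 kg, ¥288,949.76):
Base rate for U-535 is 6% + ¥2.84/kg.
The additional-duty order on U-535 targets Karesta, not Drenoria; it does not apply.
Duty = ¥288,949.76 × 6% + 1,364 × ¥2.84 = ¥21,210.75.
Total = ¥0.00 + ¥1,665.48 + ¥0.00 + ¥21,210.75 = ¥22,876.23.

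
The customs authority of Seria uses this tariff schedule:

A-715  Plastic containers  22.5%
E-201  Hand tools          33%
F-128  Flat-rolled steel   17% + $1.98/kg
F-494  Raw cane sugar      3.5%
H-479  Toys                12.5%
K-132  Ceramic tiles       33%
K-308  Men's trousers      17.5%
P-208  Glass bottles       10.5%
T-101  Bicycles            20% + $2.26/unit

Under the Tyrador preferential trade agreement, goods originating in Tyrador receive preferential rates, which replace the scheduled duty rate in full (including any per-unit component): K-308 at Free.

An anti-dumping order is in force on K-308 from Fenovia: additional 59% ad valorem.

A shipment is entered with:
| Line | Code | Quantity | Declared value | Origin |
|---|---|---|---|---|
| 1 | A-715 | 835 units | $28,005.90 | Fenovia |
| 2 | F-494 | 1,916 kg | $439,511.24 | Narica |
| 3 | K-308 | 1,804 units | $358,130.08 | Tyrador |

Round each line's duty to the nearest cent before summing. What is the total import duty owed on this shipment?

$21,684.22

Line 1 (A-715, Fenovia, 835 units, $28,005.90):
Base rate for A-715 is 22.5%.
Duty = $28,005.90 × 22.5% = $6,301.33.
Line 2 (F-494, Narica, 1,916 kg, $439,511.24):
Base rate for F-494 is 3.5%.
Duty = $439,511.24 × 3.5% = $15,382.89.
Line 3 (K-308, Tyrador, 1,804 units, $358,130.08):
Base rate for K-308 is 17.5%.
Origin Tyrador qualifies under the Seria–Tyrador agreement and K-308 is covered: preferential rate Free applies instead.
The additional-duty order on K-308 targets Fenovia, not Tyrador; it does not apply.
Duty = $358,130.08 × 0% = $0.00.
Total = $6,301.33 + $15,382.89 + $0.00 = $21,684.22.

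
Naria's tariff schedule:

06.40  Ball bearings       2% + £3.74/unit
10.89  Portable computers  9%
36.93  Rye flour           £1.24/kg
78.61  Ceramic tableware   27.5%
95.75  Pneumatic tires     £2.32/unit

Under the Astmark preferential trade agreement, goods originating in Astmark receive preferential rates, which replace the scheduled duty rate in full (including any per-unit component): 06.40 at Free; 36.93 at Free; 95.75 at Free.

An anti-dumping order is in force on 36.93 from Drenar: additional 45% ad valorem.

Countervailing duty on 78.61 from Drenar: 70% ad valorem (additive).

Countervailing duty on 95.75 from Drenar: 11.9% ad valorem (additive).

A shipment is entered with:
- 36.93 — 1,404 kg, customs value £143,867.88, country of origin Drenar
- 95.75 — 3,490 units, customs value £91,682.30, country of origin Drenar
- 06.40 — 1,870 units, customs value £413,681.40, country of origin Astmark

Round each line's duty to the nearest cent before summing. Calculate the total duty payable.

Line 1 (36.93, Drenar, 1,404 kg, £143,867.88):
Base rate for 36.93 is £1.24/kg.
36.93 has an FTA preferential rate, but origin Drenar is not Astmark; base rate stands.
Additional duty on 36.93 from Drenar: +45% ad valorem. Applied ad valorem rate = 45%.
Duty = £143,867.88 × 45% + 1,404 × £1.24 = £66,481.51.
Line 2 (95.75, Drenar, 3,490 units, £91,682.30):
Base rate for 95.75 is £2.32/unit.
95.75 has an FTA preferential rate, but origin Drenar is not Astmark; base rate stands.
Additional duty on 95.75 from Drenar: +11.9% ad valorem. Applied ad valorem rate = 11.9%.
Duty = £91,682.30 × 11.9% + 3,490 × £2.32 = £19,006.99.
Line 3 (06.40, Astmark, 1,870 units, £413,681.40):
Base rate for 06.40 is 2% + £3.74/unit.
Origin Astmark qualifies under the Naria–Astmark agreement and 06.40 is covered: preferential rate Free applies instead.
Duty = £413,681.40 × 0% = £0.00.
Total = £66,481.51 + £19,006.99 + £0.00 = £85,488.50.

£85,488.50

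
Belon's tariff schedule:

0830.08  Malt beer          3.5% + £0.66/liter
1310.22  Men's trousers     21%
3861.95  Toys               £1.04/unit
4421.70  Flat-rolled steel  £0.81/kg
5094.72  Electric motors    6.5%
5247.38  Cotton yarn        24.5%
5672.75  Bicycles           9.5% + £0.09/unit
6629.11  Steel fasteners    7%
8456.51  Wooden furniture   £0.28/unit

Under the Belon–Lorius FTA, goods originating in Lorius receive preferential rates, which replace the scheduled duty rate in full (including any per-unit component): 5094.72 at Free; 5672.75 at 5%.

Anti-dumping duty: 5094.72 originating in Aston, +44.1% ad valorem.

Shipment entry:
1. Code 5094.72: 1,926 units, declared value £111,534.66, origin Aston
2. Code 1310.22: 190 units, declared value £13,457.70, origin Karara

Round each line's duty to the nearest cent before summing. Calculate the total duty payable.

£59,262.66

Line 1 (5094.72, Aston, 1,926 units, £111,534.66):
Base rate for 5094.72 is 6.5%.
5094.72 has an FTA preferential rate, but origin Aston is not Lorius; base rate stands.
Additional duty on 5094.72 from Aston: +44.1%. Applied ad valorem rate: 6.5% + 44.1% = 50.6%.
Duty = £111,534.66 × 50.6% = £56,436.54.
Line 2 (1310.22, Karara, 190 units, £13,457.70):
Base rate for 1310.22 is 21%.
Duty = £13,457.70 × 21% = £2,826.12.
Total = £56,436.54 + £2,826.12 = £59,262.66.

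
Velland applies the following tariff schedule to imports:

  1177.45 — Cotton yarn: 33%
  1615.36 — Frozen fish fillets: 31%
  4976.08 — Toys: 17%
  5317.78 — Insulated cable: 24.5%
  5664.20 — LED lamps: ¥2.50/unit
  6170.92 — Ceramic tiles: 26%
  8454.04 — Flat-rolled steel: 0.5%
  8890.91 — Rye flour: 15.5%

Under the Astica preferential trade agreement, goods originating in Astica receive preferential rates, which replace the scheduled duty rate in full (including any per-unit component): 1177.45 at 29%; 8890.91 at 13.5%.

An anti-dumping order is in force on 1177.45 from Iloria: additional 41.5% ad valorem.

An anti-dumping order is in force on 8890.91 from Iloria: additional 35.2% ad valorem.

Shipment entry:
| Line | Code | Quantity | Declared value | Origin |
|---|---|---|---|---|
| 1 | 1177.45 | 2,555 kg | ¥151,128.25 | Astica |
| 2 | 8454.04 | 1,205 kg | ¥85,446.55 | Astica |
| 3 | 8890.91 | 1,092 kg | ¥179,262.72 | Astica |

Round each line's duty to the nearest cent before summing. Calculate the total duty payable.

Line 1 (1177.45, Astica, 2,555 kg, ¥151,128.25):
Base rate for 1177.45 is 33%.
Origin Astica qualifies under the Velland–Astica agreement and 1177.45 is covered: preferential rate 29% applies instead.
The additional-duty order on 1177.45 targets Iloria, not Astica; it does not apply.
Duty = ¥151,128.25 × 29% = ¥43,827.19.
Line 2 (8454.04, Astica, 1,205 kg, ¥85,446.55):
Base rate for 8454.04 is 0.5%.
Origin Astica is the FTA partner but 8454.04 is not on the preference list; base rate stands.
Duty = ¥85,446.55 × 0.5% = ¥427.23.
Line 3 (8890.91, Astica, 1,092 kg, ¥179,262.72):
Base rate for 8890.91 is 15.5%.
Origin Astica qualifies under the Velland–Astica agreement and 8890.91 is covered: preferential rate 13.5% applies instead.
The additional-duty order on 8890.91 targets Iloria, not Astica; it does not apply.
Duty = ¥179,262.72 × 13.5% = ¥24,200.47.
Total = ¥43,827.19 + ¥427.23 + ¥24,200.47 = ¥68,454.89.

¥68,454.89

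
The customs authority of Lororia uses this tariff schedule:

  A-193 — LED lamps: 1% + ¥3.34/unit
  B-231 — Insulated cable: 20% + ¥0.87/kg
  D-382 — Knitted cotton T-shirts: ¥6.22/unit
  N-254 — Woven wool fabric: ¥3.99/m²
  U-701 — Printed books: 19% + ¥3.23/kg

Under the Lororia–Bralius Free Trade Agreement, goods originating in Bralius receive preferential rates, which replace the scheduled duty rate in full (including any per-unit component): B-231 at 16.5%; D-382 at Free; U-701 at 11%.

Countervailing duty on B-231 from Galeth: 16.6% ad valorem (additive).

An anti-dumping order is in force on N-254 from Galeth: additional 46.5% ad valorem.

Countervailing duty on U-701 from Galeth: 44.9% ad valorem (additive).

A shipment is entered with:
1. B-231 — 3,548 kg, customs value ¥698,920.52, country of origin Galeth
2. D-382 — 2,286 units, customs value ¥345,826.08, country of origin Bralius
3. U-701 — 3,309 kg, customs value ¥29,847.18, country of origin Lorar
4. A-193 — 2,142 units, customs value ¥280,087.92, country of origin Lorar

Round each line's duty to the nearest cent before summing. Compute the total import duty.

¥285,205.86

Line 1 (B-231, Galeth, 3,548 kg, ¥698,920.52):
Base rate for B-231 is 20% + ¥0.87/kg.
B-231 has an FTA preferential rate, but origin Galeth is not Bralius; base rate stands.
Additional duty on B-231 from Galeth: +16.6%. Applied ad valorem rate: 20% + 16.6% = 36.6%.
Duty = ¥698,920.52 × 36.6% + 3,548 × ¥0.87 = ¥258,891.67.
Line 2 (D-382, Bralius, 2,286 units, ¥345,826.08):
Base rate for D-382 is ¥6.22/unit.
Origin Bralius qualifies under the Lororia–Bralius agreement and D-382 is covered: preferential rate Free applies instead.
Duty = ¥345,826.08 × 0% = ¥0.00.
Line 3 (U-701, Lorar, 3,309 kg, ¥29,847.18):
Base rate for U-701 is 19% + ¥3.23/kg.
U-701 has an FTA preferential rate, but origin Lorar is not Bralius; base rate stands.
The additional-duty order on U-701 targets Galeth, not Lorar; it does not apply.
Duty = ¥29,847.18 × 19% + 3,309 × ¥3.23 = ¥16,359.03.
Line 4 (A-193, Lorar, 2,142 units, ¥280,087.92):
Base rate for A-193 is 1% + ¥3.34/unit.
Duty = ¥280,087.92 × 1% + 2,142 × ¥3.34 = ¥9,955.16.
Total = ¥258,891.67 + ¥0.00 + ¥16,359.03 + ¥9,955.16 = ¥285,205.86.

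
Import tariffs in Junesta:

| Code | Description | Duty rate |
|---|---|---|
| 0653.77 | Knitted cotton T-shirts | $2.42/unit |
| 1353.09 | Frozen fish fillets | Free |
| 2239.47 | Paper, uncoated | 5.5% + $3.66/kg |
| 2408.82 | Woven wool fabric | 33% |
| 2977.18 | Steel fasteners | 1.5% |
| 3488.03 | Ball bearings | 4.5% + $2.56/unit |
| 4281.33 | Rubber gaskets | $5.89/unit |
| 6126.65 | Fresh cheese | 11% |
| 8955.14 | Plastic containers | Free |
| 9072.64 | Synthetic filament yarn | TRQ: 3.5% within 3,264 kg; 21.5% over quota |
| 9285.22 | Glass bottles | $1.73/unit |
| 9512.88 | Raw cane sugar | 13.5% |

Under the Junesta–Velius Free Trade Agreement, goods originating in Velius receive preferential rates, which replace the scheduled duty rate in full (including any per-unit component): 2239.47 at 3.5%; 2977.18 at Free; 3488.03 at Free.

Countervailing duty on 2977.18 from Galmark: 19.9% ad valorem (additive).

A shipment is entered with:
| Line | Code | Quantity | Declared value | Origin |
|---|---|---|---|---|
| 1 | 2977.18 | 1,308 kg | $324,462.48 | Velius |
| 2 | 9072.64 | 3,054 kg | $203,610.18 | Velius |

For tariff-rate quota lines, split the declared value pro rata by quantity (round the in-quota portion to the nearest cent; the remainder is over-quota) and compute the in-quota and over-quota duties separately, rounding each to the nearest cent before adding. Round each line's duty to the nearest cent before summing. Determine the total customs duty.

Line 1 (2977.18, Velius, 1,308 kg, $324,462.48):
Base rate for 2977.18 is 1.5%.
Origin Velius qualifies under the Junesta–Velius agreement and 2977.18 is covered: preferential rate Free applies instead.
The additional-duty order on 2977.18 targets Galmark, not Velius; it does not apply.
Duty = $324,462.48 × 0% = $0.00.
Line 2 (9072.64, Velius, 3,054 kg, $203,610.18):
Code 9072.64 is under a tariff-rate quota (threshold 3,264 kg). Quantity 3,054 kg is within the quota, so the in-quota rate 3.5% applies to the full value.
Duty = $203,610.18 × 3.5% = $7,126.36.
Total = $0.00 + $7,126.36 = $7,126.36.

$7,126.36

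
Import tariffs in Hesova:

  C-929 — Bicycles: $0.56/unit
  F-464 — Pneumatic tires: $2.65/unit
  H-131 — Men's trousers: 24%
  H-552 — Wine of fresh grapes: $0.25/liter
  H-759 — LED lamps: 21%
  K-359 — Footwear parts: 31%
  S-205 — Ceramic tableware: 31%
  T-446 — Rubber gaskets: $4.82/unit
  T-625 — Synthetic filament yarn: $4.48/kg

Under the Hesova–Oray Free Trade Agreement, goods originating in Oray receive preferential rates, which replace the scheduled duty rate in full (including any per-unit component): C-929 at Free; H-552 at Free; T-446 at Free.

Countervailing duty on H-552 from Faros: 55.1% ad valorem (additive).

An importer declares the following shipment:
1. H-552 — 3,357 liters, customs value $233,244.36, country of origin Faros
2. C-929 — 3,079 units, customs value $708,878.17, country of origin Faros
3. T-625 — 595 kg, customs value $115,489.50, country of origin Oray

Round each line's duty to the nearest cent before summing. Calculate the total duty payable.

$133,746.73

Line 1 (H-552, Faros, 3,357 liters, $233,244.36):
Base rate for H-552 is $0.25/liter.
H-552 has an FTA preferential rate, but origin Faros is not Oray; base rate stands.
Additional duty on H-552 from Faros: +55.1% ad valorem. Applied ad valorem rate = 55.1%.
Duty = $233,244.36 × 55.1% + 3,357 × $0.25 = $129,356.89.
Line 2 (C-929, Faros, 3,079 units, $708,878.17):
Base rate for C-929 is $0.56/unit.
C-929 has an FTA preferential rate, but origin Faros is not Oray; base rate stands.
Duty = 3,079 × $0.56 = $1,724.24.
Line 3 (T-625, Oray, 595 kg, $115,489.50):
Base rate for T-625 is $4.48/kg.
Origin Oray is the FTA partner but T-625 is not on the preference list; base rate stands.
Duty = 595 × $4.48 = $2,665.60.
Total = $129,356.89 + $1,724.24 + $2,665.60 = $133,746.73.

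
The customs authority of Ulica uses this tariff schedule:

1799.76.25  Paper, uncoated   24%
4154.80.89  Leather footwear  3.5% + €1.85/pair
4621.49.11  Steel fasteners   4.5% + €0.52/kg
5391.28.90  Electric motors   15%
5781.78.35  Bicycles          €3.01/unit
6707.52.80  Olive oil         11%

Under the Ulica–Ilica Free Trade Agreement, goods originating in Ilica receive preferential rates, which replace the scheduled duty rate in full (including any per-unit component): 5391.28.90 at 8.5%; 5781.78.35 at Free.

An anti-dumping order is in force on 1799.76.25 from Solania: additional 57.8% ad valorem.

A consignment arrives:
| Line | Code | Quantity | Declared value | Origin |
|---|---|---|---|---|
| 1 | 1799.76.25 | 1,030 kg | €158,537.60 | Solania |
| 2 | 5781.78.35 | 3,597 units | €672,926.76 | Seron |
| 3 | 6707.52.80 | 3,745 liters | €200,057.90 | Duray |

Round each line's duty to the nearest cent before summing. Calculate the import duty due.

€162,517.10

Line 1 (1799.76.25, Solania, 1,030 kg, €158,537.60):
Base rate for 1799.76.25 is 24%.
Additional duty on 1799.76.25 from Solania: +57.8%. Applied ad valorem rate: 24% + 57.8% = 81.8%.
Duty = €158,537.60 × 81.8% = €129,683.76.
Line 2 (5781.78.35, Seron, 3,597 units, €672,926.76):
Base rate for 5781.78.35 is €3.01/unit.
5781.78.35 has an FTA preferential rate, but origin Seron is not Ilica; base rate stands.
Duty = 3,597 × €3.01 = €10,826.97.
Line 3 (6707.52.80, Duray, 3,745 liters, €200,057.90):
Base rate for 6707.52.80 is 11%.
Duty = €200,057.90 × 11% = €22,006.37.
Total = €129,683.76 + €10,826.97 + €22,006.37 = €162,517.10.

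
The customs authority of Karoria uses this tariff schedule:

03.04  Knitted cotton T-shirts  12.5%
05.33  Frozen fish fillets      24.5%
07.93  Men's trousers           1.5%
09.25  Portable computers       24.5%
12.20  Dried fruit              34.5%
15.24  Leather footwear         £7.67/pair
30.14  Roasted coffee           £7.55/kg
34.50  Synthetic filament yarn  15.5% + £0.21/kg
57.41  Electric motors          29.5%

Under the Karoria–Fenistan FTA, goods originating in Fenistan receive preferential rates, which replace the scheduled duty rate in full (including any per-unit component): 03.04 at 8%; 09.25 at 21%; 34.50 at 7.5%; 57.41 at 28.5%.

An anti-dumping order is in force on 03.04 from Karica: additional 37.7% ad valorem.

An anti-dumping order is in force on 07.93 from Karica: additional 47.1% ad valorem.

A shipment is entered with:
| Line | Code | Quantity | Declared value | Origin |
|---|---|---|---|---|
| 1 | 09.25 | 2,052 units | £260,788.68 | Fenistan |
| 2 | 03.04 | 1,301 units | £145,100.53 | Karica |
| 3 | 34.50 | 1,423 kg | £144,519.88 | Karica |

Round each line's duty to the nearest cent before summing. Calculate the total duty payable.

Line 1 (09.25, Fenistan, 2,052 units, £260,788.68):
Base rate for 09.25 is 24.5%.
Origin Fenistan qualifies under the Karoria–Fenistan agreement and 09.25 is covered: preferential rate 21% applies instead.
Duty = £260,788.68 × 21% = £54,765.62.
Line 2 (03.04, Karica, 1,301 units, £145,100.53):
Base rate for 03.04 is 12.5%.
03.04 has an FTA preferential rate, but origin Karica is not Fenistan; base rate stands.
Additional duty on 03.04 from Karica: +37.7%. Applied ad valorem rate: 12.5% + 37.7% = 50.2%.
Duty = £145,100.53 × 50.2% = £72,840.47.
Line 3 (34.50, Karica, 1,423 kg, £144,519.88):
Base rate for 34.50 is 15.5% + £0.21/kg.
34.50 has an FTA preferential rate, but origin Karica is not Fenistan; base rate stands.
Duty = £144,519.88 × 15.5% + 1,423 × £0.21 = £22,699.41.
Total = £54,765.62 + £72,840.47 + £22,699.41 = £150,305.50.

£150,305.50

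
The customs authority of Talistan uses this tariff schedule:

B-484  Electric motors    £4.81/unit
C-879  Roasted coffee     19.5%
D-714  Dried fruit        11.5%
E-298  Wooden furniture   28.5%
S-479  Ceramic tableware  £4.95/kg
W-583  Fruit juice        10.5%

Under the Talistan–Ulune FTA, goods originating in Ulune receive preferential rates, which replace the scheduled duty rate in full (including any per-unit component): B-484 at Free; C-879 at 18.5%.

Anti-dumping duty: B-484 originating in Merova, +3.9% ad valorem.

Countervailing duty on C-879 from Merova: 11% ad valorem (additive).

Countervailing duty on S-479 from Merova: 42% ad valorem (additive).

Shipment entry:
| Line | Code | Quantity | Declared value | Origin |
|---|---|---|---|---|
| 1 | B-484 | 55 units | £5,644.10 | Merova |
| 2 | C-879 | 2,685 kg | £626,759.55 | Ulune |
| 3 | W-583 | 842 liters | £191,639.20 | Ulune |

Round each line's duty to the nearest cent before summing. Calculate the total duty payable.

Line 1 (B-484, Merova, 55 units, £5,644.10):
Base rate for B-484 is £4.81/unit.
B-484 has an FTA preferential rate, but origin Merova is not Ulune; base rate stands.
Additional duty on B-484 from Merova: +3.9% ad valorem. Applied ad valorem rate = 3.9%.
Duty = £5,644.10 × 3.9% + 55 × £4.81 = £484.67.
Line 2 (C-879, Ulune, 2,685 kg, £626,759.55):
Base rate for C-879 is 19.5%.
Origin Ulune qualifies under the Talistan–Ulune agreement and C-879 is covered: preferential rate 18.5% applies instead.
The additional-duty order on C-879 targets Merova, not Ulune; it does not apply.
Duty = £626,759.55 × 18.5% = £115,950.52.
Line 3 (W-583, Ulune, 842 liters, £191,639.20):
Base rate for W-583 is 10.5%.
Origin Ulune is the FTA partner but W-583 is not on the preference list; base rate stands.
Duty = £191,639.20 × 10.5% = £20,122.12.
Total = £484.67 + £115,950.52 + £20,122.12 = £136,557.31.

£136,557.31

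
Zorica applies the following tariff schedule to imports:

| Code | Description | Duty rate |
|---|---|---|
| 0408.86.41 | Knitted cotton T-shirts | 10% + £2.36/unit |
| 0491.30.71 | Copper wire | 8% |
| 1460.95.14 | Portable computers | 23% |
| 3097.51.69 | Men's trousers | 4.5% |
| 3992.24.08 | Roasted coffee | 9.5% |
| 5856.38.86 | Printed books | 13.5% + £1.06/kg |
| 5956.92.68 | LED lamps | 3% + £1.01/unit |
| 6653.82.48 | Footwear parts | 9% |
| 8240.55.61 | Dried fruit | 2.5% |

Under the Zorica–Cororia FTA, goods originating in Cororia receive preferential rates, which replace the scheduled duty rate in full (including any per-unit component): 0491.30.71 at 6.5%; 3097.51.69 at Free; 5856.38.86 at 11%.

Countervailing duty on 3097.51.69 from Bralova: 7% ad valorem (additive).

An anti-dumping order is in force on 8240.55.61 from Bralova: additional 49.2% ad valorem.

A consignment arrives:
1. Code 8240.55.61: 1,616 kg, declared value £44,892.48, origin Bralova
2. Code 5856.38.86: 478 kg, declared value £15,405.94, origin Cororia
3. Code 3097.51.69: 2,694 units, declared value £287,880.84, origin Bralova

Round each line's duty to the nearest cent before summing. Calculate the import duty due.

Line 1 (8240.55.61, Bralova, 1,616 kg, £44,892.48):
Base rate for 8240.55.61 is 2.5%.
Additional duty on 8240.55.61 from Bralova: +49.2%. Applied ad valorem rate: 2.5% + 49.2% = 51.7%.
Duty = £44,892.48 × 51.7% = £23,209.41.
Line 2 (5856.38.86, Cororia, 478 kg, £15,405.94):
Base rate for 5856.38.86 is 13.5% + £1.06/kg.
Origin Cororia qualifies under the Zorica–Cororia agreement and 5856.38.86 is covered: preferential rate 11% applies instead.
Duty = £15,405.94 × 11% = £1,694.65.
Line 3 (3097.51.69, Bralova, 2,694 units, £287,880.84):
Base rate for 3097.51.69 is 4.5%.
3097.51.69 has an FTA preferential rate, but origin Bralova is not Cororia; base rate stands.
Additional duty on 3097.51.69 from Bralova: +7%. Applied ad valorem rate: 4.5% + 7% = 11.5%.
Duty = £287,880.84 × 11.5% = £33,106.30.
Total = £23,209.41 + £1,694.65 + £33,106.30 = £58,010.36.

£58,010.36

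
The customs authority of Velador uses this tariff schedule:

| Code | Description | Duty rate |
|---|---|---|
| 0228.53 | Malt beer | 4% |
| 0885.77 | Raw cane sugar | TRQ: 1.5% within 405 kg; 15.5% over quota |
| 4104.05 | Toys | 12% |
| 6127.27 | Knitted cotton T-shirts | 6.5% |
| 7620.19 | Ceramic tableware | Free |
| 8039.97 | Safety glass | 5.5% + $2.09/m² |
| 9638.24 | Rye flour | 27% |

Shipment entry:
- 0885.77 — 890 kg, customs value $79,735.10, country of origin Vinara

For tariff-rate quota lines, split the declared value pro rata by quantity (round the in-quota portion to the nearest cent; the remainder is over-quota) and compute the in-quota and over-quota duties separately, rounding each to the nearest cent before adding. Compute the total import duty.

Line 1 (0885.77, Vinara, 890 kg, $79,735.10):
Code 0885.77 is under a tariff-rate quota (threshold 405 kg). In-quota: 405 kg at 1.5%; over-quota: 485 kg at 15.5%.
Pro-rata value split: in-quota = $79,735.10 × 405/890 = $36,283.95; over-quota = $79,735.10 − $36,283.95 = $43,451.15.
In-quota duty = $36,283.95 × 1.5% = $544.26. Over-quota duty = $43,451.15 × 15.5% = $6,734.93.
Line duty = $544.26 + $6,734.93 = $7,279.19.

$7,279.19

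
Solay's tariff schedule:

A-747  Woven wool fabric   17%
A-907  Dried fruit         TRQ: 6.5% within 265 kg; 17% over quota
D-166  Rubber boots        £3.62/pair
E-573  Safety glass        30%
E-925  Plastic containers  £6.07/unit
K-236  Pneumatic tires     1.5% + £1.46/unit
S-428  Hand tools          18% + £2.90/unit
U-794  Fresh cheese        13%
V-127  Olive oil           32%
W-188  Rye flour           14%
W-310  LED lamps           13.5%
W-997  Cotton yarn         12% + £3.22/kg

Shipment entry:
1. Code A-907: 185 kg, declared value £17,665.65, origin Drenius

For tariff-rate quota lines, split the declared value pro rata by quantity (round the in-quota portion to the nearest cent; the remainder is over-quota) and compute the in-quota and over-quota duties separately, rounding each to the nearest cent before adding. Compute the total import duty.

Line 1 (A-907, Drenius, 185 kg, £17,665.65):
Code A-907 is under a tariff-rate quota (threshold 265 kg). Quantity 185 kg is within the quota, so the in-quota rate 6.5% applies to the full value.
Duty = £17,665.65 × 6.5% = £1,148.27.

£1,148.27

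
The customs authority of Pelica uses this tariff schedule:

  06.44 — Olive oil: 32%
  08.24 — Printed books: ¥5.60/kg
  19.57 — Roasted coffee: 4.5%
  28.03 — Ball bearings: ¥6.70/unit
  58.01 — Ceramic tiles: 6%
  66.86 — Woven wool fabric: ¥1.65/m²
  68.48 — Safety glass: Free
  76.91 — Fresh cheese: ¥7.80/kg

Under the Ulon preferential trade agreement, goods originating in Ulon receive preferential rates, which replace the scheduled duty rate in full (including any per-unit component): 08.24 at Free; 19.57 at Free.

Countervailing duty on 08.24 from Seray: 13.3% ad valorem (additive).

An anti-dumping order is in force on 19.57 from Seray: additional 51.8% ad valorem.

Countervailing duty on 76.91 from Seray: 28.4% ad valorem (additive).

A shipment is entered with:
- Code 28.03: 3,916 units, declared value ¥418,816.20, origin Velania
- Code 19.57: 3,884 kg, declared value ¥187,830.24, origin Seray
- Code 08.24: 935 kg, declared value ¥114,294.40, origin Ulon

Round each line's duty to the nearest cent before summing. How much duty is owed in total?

¥131,985.63

Line 1 (28.03, Velania, 3,916 units, ¥418,816.20):
Base rate for 28.03 is ¥6.70/unit.
Duty = 3,916 × ¥6.70 = ¥26,237.20.
Line 2 (19.57, Seray, 3,884 kg, ¥187,830.24):
Base rate for 19.57 is 4.5%.
19.57 has an FTA preferential rate, but origin Seray is not Ulon; base rate stands.
Additional duty on 19.57 from Seray: +51.8%. Applied ad valorem rate: 4.5% + 51.8% = 56.3%.
Duty = ¥187,830.24 × 56.3% = ¥105,748.43.
Line 3 (08.24, Ulon, 935 kg, ¥114,294.40):
Base rate for 08.24 is ¥5.60/kg.
Origin Ulon qualifies under the Pelica–Ulon agreement and 08.24 is covered: preferential rate Free applies instead.
The additional-duty order on 08.24 targets Seray, not Ulon; it does not apply.
Duty = ¥114,294.40 × 0% = ¥0.00.
Total = ¥26,237.20 + ¥105,748.43 + ¥0.00 = ¥131,985.63.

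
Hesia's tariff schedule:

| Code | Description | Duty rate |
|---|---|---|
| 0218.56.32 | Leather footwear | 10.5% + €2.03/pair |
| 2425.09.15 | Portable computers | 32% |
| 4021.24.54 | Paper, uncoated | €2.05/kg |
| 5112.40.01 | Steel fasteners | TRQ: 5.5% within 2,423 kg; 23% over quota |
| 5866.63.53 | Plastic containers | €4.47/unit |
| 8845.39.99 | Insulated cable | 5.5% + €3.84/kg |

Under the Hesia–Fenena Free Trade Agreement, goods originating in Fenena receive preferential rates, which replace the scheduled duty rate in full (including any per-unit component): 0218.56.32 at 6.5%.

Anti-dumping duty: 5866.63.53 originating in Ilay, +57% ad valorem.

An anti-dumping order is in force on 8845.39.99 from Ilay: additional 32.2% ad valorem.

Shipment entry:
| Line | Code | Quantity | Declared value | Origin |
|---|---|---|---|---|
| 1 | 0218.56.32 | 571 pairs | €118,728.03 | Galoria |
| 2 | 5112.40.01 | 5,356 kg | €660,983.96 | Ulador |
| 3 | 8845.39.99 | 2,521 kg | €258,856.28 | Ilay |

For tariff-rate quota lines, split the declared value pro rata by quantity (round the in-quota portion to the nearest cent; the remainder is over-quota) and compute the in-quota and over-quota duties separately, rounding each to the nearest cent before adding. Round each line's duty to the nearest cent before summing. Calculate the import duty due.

Line 1 (0218.56.32, Galoria, 571 pairs, €118,728.03):
Base rate for 0218.56.32 is 10.5% + €2.03/pair.
0218.56.32 has an FTA preferential rate, but origin Galoria is not Fenena; base rate stands.
Duty = €118,728.03 × 10.5% + 571 × €2.03 = €13,625.57.
Line 2 (5112.40.01, Ulador, 5,356 kg, €660,983.96):
Code 5112.40.01 is under a tariff-rate quota (threshold 2,423 kg). In-quota: 2,423 kg at 5.5%; over-quota: 2,933 kg at 23%.
Pro-rata value split: in-quota = €660,983.96 × 2,423/5,356 = €299,022.43; over-quota = €660,983.96 − €299,022.43 = €361,961.53.
In-quota duty = €299,022.43 × 5.5% = €16,446.23. Over-quota duty = €361,961.53 × 23% = €83,251.15.
Line duty = €16,446.23 + €83,251.15 = €99,697.38.
Line 3 (8845.39.99, Ilay, 2,521 kg, €258,856.28):
Base rate for 8845.39.99 is 5.5% + €3.84/kg.
Additional duty on 8845.39.99 from Ilay: +32.2%. Applied ad valorem rate: 5.5% + 32.2% = 37.7%.
Duty = €258,856.28 × 37.7% + 2,521 × €3.84 = €107,269.46.
Total = €13,625.57 + €99,697.38 + €107,269.46 = €220,592.41.

€220,592.41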